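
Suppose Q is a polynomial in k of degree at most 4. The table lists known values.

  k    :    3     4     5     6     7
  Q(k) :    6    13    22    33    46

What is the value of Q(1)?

Write Q(k) = ak^4 + bk³ + ck² + dk + e; the 5 given values yield a linear system in the 5 coefficients.
Solving, the top 2 coefficients vanish, and Q(k) = k² - 3.
Then Q(1) = -2.

-2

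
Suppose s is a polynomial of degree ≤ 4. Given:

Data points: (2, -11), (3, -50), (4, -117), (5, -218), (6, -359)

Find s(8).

First differences: -39, -67, -101, -141. Second differences: -28, -34, -40. Third differences: -6, -6.
Level-3 differences are constant, so s has degree 3.
Fitting a degree-3 polynomial gives s(x) = -x³ - 5x² + 5x + 7.
Then s(8) = -785.

-785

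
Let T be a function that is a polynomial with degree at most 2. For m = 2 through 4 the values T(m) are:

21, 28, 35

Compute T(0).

First differences: 7, 7.
Level-1 differences are constant, so T has degree 1.
Fitting a degree-1 polynomial gives T(m) = 7m + 7.
Then T(0) = 7.

7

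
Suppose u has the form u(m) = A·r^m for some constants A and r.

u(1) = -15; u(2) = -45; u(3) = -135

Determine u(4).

Consecutive ratio: -45/(-15) = 3, and -135/(-45) = 3, so r = 3.
Then A·3^1 = -15 gives A = -5, and u(m) = -5·3^m.
u(4) = -5·3^4 = -405.

-405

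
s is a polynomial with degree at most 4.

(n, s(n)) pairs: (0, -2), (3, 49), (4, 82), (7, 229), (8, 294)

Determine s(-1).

-3

Write s(n) = an^4 + bn³ + cn² + dn + e; the 5 given values yield a linear system in the 5 coefficients.
Solving, the top 2 coefficients vanish, and s(n) = 4n² + 5n - 2.
Then s(-1) = -3.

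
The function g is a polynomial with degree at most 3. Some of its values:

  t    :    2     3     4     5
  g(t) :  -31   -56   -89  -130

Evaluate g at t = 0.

-5

First differences: -25, -33, -41. Second differences: -8, -8.
Level-2 differences are constant, so g has degree 2.
Fitting a degree-2 polynomial gives g(t) = -4t² - 5t - 5.
Then g(0) = -5.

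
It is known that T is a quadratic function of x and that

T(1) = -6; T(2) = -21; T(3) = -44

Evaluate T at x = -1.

Write T(x) = ax² + bx + c; the 3 given values yield a linear system in the 3 coefficients.
Solving, T(x) = -4x² - 3x + 1.
Then T(-1) = 0.

0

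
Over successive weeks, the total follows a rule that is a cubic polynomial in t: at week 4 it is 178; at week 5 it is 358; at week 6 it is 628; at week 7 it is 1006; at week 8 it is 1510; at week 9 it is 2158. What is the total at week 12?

5146

Write the value at t as s(t).
First differences: 180, 270, 378, 504, 648. Second differences: 90, 108, 126, 144. Third differences: 18, 18, 18.
Level-3 differences are constant, so s has degree 3.
Fitting a degree-3 polynomial gives s(t) = 3t³ - 3t - 2.
Then s(12) = 5146.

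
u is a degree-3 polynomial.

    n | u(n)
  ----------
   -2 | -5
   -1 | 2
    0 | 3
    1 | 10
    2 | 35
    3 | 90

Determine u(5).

338

First differences: 7, 1, 7, 25, 55. Second differences: -6, 6, 18, 30. Third differences: 12, 12, 12.
Level-3 differences are constant, so u has degree 3.
Fitting a degree-3 polynomial gives u(n) = 2n³ + 3n² + 2n + 3.
Then u(5) = 338.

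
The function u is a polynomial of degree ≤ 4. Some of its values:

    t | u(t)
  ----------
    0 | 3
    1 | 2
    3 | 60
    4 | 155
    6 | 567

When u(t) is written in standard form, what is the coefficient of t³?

Write u(t) = at^4 + bt³ + ct² + dt + e; the 5 given values yield a linear system in the 5 coefficients.
Solving, the leading coefficient vanishes, and u(t) = 3t³ - 2t² - 2t + 3.
The coefficient of t³ is 3.

3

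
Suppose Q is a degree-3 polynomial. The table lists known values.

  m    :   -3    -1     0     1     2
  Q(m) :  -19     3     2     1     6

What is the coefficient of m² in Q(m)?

Write Q(m) = am³ + bm² + cm + d; the 5 given values yield a linear system in the 4 coefficients.
Solving, Q(m) = m³ - 2m + 2.
The coefficient of m² is 0.

0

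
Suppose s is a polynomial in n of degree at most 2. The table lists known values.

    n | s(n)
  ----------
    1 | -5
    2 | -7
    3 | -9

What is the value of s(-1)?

-1

First differences: -2, -2.
Level-1 differences are constant, so s has degree 1.
Fitting a degree-1 polynomial gives s(n) = -2n - 3.
Then s(-1) = -1.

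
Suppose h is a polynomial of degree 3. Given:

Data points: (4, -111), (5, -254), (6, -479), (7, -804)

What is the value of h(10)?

-2559

Write h(n) = an³ + bn² + cn + d; the 4 given values yield a linear system in the 4 coefficients.
Solving, h(n) = -3n³ + 4n² + 4n + 1.
Then h(10) = -2559.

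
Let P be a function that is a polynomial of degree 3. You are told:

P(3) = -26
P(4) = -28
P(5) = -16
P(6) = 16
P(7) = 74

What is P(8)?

164

Write P(m) = am³ + bm² + cm + d; the 5 given values yield a linear system in the 4 coefficients.
Solving, P(m) = m³ - 5m² - 4m + 4.
Then P(8) = 164.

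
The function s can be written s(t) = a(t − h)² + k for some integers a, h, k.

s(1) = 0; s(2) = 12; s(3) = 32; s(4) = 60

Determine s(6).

140

First differences 12, 20, 28; second difference 8 = 2a, so a = 4.
Expanding, the t-coefficient is −2ah = -8h; matching it to the data gives h = 0, and then k = -4.
So s(t) = 4(t + 0)² − 4.
s(6) = 4·6² − 4 = 140.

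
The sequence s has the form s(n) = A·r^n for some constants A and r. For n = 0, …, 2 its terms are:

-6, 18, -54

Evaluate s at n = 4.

-486

Consecutive ratio: 18/(-6) = -3, and -54/18 = -3, so r = -3.
Then A·(-3)^0 = -6 gives A = -6, and s(n) = -6·(-3)^n.
s(4) = -6·(-3)^4 = -486.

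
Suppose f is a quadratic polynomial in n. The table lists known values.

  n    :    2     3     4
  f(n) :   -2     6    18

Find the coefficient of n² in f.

2

Write f(n) = an² + bn + c; the 3 given values yield a linear system in the 3 coefficients.
Solving, f(n) = 2n² - 2n - 6.
The coefficient of n² is 2.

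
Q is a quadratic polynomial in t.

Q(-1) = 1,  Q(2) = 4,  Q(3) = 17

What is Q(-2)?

Write Q(t) = at² + bt + c; the 3 given values yield a linear system in the 3 coefficients.
Solving, Q(t) = 3t² - 2t - 4.
Then Q(-2) = 12.

12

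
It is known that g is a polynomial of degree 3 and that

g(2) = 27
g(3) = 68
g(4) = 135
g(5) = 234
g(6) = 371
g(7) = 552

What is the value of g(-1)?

0

First differences: 41, 67, 99, 137, 181. Second differences: 26, 32, 38, 44. Third differences: 6, 6, 6.
Level-3 differences are constant, so g has degree 3.
Fitting a degree-3 polynomial gives g(t) = t³ + 4t² + 2t - 1.
Then g(-1) = 0.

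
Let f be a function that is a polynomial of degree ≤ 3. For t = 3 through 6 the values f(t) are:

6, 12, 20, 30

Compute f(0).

First differences: 6, 8, 10. Second differences: 2, 2.
Level-2 differences are constant, so f has degree 2.
Fitting a degree-2 polynomial gives f(t) = t² - t.
Then f(0) = 0.

0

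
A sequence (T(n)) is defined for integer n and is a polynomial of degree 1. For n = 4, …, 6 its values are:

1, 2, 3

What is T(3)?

0

Write T(n) = an + b; the 3 given values yield a linear system in the 2 coefficients.
Solving, T(n) = n - 3.
Then T(3) = 0.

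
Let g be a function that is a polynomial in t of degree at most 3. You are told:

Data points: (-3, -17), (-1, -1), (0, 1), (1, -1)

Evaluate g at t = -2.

-7

Write g(t) = at³ + bt² + ct + d; the 4 given values yield a linear system in the 4 coefficients.
Solving, the leading coefficient vanishes, and g(t) = -2t² + 1.
Then g(-2) = -7.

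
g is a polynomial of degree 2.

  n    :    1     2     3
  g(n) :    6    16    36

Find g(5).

106

Write g(n) = an² + bn + c; the 3 given values yield a linear system in the 3 coefficients.
Solving, g(n) = 5n² - 5n + 6.
Then g(5) = 106.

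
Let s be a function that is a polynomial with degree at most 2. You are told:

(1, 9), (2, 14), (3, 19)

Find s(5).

29

First differences: 5, 5.
Level-1 differences are constant, so s has degree 1.
Fitting a degree-1 polynomial gives s(m) = 5m + 4.
Then s(5) = 29.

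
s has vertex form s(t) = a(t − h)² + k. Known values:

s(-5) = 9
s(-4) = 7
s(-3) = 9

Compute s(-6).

15

First differences -2, 2; second difference 4 = 2a, so a = 2.
Expanding, the t-coefficient is −2ah = -4h; matching it to the data gives h = -4, and then k = 7.
So s(t) = 2(t + 4)² + 7.
s(-6) = 2·(-2)² + 7 = 15.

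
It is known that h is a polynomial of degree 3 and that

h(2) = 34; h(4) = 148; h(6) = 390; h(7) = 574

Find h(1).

Write h(m) = am³ + bm² + cm + d; the 4 given values yield a linear system in the 4 coefficients.
Solving, h(m) = m³ + 4m² + 5m.
Then h(1) = 10.

10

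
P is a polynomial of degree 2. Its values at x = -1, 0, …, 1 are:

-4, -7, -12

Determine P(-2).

-3

Write P(x) = ax² + bx + c; the 3 given values yield a linear system in the 3 coefficients.
Solving, P(x) = -x² - 4x - 7.
Then P(-2) = -3.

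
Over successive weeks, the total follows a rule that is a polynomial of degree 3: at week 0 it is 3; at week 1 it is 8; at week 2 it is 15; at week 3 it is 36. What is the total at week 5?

168

Write the value at x as f(x).
Write f(x) = ax³ + bx² + cx + d; the 4 given values yield a linear system in the 4 coefficients.
Solving, f(x) = 2x³ - 5x² + 8x + 3.
Then f(5) = 168.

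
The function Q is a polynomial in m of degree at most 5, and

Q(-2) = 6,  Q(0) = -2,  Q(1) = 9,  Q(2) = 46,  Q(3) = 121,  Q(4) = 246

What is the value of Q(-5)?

-87

Write Q(m) = am^5 + bm^4 + cm³ + dm² + em + p; the 6 given values yield a linear system in the 6 coefficients.
Solving, the top 2 coefficients vanish, and Q(m) = 2m³ + 7m² + 2m - 2.
Then Q(-5) = -87.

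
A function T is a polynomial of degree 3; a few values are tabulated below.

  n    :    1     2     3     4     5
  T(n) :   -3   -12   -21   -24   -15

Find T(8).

First differences: -9, -9, -3, 9. Second differences: 0, 6, 12. Third differences: 6, 6.
Level-3 differences are constant, so T has degree 3.
Fitting a degree-3 polynomial gives T(n) = n³ - 6n² + 2n.
Then T(8) = 144.

144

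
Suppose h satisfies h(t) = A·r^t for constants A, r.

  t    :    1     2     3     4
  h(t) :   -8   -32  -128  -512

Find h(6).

Consecutive ratio: -32/(-8) = 4, and -128/(-32) = 4, so r = 4.
Then A·4^1 = -8 gives A = -2, and h(t) = -2·4^t.
h(6) = -2·4^6 = -8192.

-8192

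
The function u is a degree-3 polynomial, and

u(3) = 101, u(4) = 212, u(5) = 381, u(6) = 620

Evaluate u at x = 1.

5

Write u(x) = ax³ + bx² + cx + d; the 4 given values yield a linear system in the 4 coefficients.
Solving, u(x) = 2x³ + 5x² + 2x - 4.
Then u(1) = 5.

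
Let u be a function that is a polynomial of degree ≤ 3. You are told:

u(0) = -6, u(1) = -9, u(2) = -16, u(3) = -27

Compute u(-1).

Write u(k) = ak³ + bk² + ck + d; the 4 given values yield a linear system in the 4 coefficients.
Solving, the leading coefficient vanishes, and u(k) = -2k² - k - 6.
Then u(-1) = -7.

-7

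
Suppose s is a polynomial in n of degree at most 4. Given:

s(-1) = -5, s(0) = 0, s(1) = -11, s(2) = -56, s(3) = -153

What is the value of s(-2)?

Write s(n) = an^4 + bn³ + cn² + dn + e; the 5 given values yield a linear system in the 5 coefficients.
Solving, the leading coefficient vanishes, and s(n) = -3n³ - 8n².
Then s(-2) = -8.

-8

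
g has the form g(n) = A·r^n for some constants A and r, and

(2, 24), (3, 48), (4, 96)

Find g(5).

192

Consecutive ratio: 48/24 = 2, and 96/48 = 2, so r = 2.
Then A·2^2 = 24 gives A = 6, and g(n) = 6·2^n.
g(5) = 6·2^5 = 192.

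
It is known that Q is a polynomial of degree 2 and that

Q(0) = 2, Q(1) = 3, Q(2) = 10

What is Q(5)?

Write Q(n) = an² + bn + c; the 3 given values yield a linear system in the 3 coefficients.
Solving, Q(n) = 3n² - 2n + 2.
Then Q(5) = 67.

67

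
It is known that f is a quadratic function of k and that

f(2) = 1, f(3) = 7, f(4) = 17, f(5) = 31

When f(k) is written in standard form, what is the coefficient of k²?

2

First differences: 6, 10, 14. Second differences: 4, 4.
Level-2 differences are constant, so f has degree 2.
Fitting a degree-2 polynomial gives f(k) = 2k² - 4k + 1.
The coefficient of k² is 2.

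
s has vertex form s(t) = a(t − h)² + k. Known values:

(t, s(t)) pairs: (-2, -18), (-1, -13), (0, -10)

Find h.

First differences 5, 3; second difference -2 = 2a, so a = -1.
Expanding, the t-coefficient is −2ah = 2h; matching it to the data gives h = 1, and then k = -9.
So s(t) = -1(t − 1)² − 9.
Hence h = 1.

1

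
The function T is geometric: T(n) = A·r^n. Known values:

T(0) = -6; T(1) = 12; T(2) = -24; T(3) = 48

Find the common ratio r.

-2

Consecutive ratio: 12/(-6) = -2, and -24/12 = -2, so r = -2.
Then A·(-2)^0 = -6 gives A = -6, and T(n) = -6·(-2)^n.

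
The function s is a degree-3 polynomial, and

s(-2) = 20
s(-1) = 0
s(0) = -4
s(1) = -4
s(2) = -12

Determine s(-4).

First differences: -20, -4, 0, -8. Second differences: 16, 4, -8. Third differences: -12, -12.
Level-3 differences are constant, so s has degree 3.
Fitting a degree-3 polynomial gives s(k) = -2k³ + 2k² - 4.
Then s(-4) = 156.

156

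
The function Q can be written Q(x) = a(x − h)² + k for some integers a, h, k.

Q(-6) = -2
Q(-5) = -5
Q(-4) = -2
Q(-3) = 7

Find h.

-5

First differences -3, 3, 9; second difference 6 = 2a, so a = 3.
Expanding, the x-coefficient is −2ah = -6h; matching it to the data gives h = -5, and then k = -5.
So Q(x) = 3(x + 5)² − 5.
Hence h = -5.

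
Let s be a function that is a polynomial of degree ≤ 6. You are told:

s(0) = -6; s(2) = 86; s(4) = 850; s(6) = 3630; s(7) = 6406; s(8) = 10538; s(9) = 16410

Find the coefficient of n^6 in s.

Write s(n) = an^6 + bn^5 + cn^4 + dn³ + en² + pn + q; the 7 given values yield a linear system in the 7 coefficients.
Solving, the top 2 coefficients vanish, and s(n) = 2n^4 + 4n³ + 4n² + 6n - 6.
The coefficient of n^6 is 0.

0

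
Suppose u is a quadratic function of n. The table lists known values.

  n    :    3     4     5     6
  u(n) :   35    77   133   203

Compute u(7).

287

Write u(n) = an² + bn + c; the 4 given values yield a linear system in the 3 coefficients.
Solving, u(n) = 7n² - 7n - 7.
Then u(7) = 287.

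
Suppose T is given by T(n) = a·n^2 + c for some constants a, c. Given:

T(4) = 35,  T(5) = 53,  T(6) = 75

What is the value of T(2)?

From T(4) = 35 and T(5) = 53: 16a + c = 35 and 25a + c = 53.
Subtracting: 9a = 18, so a = 2; then c = 35 − 2·16 = 3.
So T(n) = 2n² + 3, and T(2) = 11.

11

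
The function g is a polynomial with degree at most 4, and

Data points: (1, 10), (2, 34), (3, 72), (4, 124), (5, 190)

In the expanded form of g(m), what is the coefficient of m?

First differences: 24, 38, 52, 66. Second differences: 14, 14, 14.
Level-2 differences are constant, so g has degree 2.
Fitting a degree-2 polynomial gives g(m) = 7m² + 3m.
The coefficient of m is 3.

3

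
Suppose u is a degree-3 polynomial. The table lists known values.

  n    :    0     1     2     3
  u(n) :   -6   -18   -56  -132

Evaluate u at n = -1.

Write u(n) = an³ + bn² + cn + d; the 4 given values yield a linear system in the 4 coefficients.
Solving, u(n) = -2n³ - 7n² - 3n - 6.
Then u(-1) = -8.

-8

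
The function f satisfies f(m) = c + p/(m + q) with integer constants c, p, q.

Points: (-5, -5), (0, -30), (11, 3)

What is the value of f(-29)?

-1

(f(m) − c)(m + q) = p for each data point; the three points give a linear system in c and q, then p follows.
Solving: c = 0, q = -1, p = 30, so f(m) = 30/(m − 1).
Then f(-29) = 0 + 30/(-30) = -1.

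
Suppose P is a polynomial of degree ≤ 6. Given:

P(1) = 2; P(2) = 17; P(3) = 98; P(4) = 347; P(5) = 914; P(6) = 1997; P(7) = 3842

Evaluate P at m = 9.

11042

First differences: 15, 81, 249, 567, 1083, 1845. Second differences: 66, 168, 318, 516, 762. Third differences: 102, 150, 198, 246. Fourth differences: 48, 48, 48.
Level-4 differences are constant, so P has degree 4.
Fitting a degree-4 polynomial gives P(m) = 2m^4 - 3m³ + m² + 3m - 1.
Then P(9) = 11042.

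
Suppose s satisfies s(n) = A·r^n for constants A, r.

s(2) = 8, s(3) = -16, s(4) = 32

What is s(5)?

Consecutive ratio: -16/8 = -2, and 32/(-16) = -2, so r = -2.
Then A·(-2)^2 = 8 gives A = 2, and s(n) = 2·(-2)^n.
s(5) = 2·(-2)^5 = -64.

-64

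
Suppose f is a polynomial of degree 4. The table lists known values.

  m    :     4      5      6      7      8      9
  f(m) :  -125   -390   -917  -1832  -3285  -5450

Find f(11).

Write f(m) = am^4 + bm³ + cm² + dm + e; the 6 given values yield a linear system in the 5 coefficients.
Solving, f(m) = -m^4 + m³ + 5m² - 2m - 5.
Then f(11) = -12732.

-12732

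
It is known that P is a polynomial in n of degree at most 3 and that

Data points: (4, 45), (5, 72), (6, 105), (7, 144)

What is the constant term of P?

-3

First differences: 27, 33, 39. Second differences: 6, 6.
Level-2 differences are constant, so P has degree 2.
Fitting a degree-2 polynomial gives P(n) = 3n² - 3.
The constant term is P(0) = -3.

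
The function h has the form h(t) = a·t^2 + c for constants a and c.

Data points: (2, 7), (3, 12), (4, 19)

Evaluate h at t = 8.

From h(2) = 7 and h(3) = 12: 4a + c = 7 and 9a + c = 12.
Subtracting: 5a = 5, so a = 1; then c = 7 − 1·4 = 3.
So h(t) = 1t² + 3, and h(8) = 67.

67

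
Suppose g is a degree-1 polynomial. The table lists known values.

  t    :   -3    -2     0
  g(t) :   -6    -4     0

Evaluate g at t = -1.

-2

Write g(t) = at + b; the 3 given values yield a linear system in the 2 coefficients.
Solving, g(t) = 2t.
Then g(-1) = -2.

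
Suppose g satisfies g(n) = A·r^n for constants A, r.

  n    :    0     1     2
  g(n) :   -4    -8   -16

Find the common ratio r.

Consecutive ratio: -8/(-4) = 2, and -16/(-8) = 2, so r = 2.
Then A·2^0 = -4 gives A = -4, and g(n) = -4·2^n.

2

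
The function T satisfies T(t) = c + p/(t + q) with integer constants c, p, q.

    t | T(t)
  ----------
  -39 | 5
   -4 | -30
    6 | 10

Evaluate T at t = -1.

24

(T(t) − c)(t + q) = p for each data point; the three points give a linear system in c and q, then p follows.
Solving: c = 6, q = 3, p = 36, so T(t) = 6 + 36/(t + 3).
Then T(-1) = 6 + 36/2 = 24.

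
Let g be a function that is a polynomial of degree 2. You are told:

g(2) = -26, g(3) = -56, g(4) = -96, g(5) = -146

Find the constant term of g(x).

First differences: -30, -40, -50. Second differences: -10, -10.
Level-2 differences are constant, so g has degree 2.
Fitting a degree-2 polynomial gives g(x) = -5x² - 5x + 4.
The constant term is g(0) = 4.

4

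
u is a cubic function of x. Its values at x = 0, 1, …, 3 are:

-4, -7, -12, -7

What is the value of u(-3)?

Write u(x) = ax³ + bx² + cx + d; the 4 given values yield a linear system in the 4 coefficients.
Solving, u(x) = 2x³ - 7x² + 2x - 4.
Then u(-3) = -127.

-127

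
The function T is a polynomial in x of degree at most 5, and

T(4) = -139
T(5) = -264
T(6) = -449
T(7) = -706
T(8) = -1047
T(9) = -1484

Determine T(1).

-4

First differences: -125, -185, -257, -341, -437. Second differences: -60, -72, -84, -96. Third differences: -12, -12, -12.
Level-3 differences are constant, so T has degree 3.
Fitting a degree-3 polynomial gives T(x) = -2x³ - 3x + 1.
Then T(1) = -4.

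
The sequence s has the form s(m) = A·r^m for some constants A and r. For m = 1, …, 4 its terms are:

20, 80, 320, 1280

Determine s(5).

Consecutive ratio: 80/20 = 4, and 320/80 = 4, so r = 4.
Then A·4^1 = 20 gives A = 5, and s(m) = 5·4^m.
s(5) = 5·4^5 = 5120.

5120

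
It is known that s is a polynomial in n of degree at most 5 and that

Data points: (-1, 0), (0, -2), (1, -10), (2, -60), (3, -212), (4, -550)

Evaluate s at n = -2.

First differences: -2, -8, -50, -152, -338. Second differences: -6, -42, -102, -186. Third differences: -36, -60, -84. Fourth differences: -24, -24.
Level-4 differences are constant, so s has degree 4.
Fitting a degree-4 polynomial gives s(n) = -n^4 - 4n³ - 2n² - n - 2.
Then s(-2) = 8.

8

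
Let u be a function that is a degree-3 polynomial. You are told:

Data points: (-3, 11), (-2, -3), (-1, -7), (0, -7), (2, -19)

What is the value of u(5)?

Write u(x) = ax³ + bx² + cx + d; the 5 given values yield a linear system in the 4 coefficients.
Solving, u(x) = -x³ - x² - 7.
Then u(5) = -157.

-157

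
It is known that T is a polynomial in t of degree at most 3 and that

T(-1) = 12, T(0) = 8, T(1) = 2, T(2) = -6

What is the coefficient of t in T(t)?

-5

First differences: -4, -6, -8. Second differences: -2, -2.
Level-2 differences are constant, so T has degree 2.
Fitting a degree-2 polynomial gives T(t) = -t² - 5t + 8.
The coefficient of t is -5.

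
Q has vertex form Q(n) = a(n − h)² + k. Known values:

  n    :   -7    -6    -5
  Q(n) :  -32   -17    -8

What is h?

First differences 15, 9; second difference -6 = 2a, so a = -3.
Expanding, the n-coefficient is −2ah = 6h; matching it to the data gives h = -4, and then k = -5.
So Q(n) = -3(n + 4)² − 5.
Hence h = -4.

-4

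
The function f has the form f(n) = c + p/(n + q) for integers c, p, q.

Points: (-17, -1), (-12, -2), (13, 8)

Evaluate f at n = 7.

(f(n) − c)(n + q) = p for each data point; the three points give a linear system in c and q, then p follows.
Solving: c = 2, q = -3, p = 60, so f(n) = 2 + 60/(n − 3).
Then f(7) = 2 + 60/4 = 17.

17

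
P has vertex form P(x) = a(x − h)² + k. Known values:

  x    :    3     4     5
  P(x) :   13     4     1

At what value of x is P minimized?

5

First differences -9, -3; second difference 6 = 2a, so a = 3.
Expanding, the x-coefficient is −2ah = -6h; matching it to the data gives h = 5, and then k = 1.
So P(x) = 3(x − 5)² + 1.
Hence h = 5.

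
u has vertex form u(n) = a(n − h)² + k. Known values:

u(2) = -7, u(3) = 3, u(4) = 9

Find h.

First differences 10, 6; second difference -4 = 2a, so a = -2.
Expanding, the n-coefficient is −2ah = 4h; matching it to the data gives h = 5, and then k = 11.
So u(n) = -2(n − 5)² + 11.
Hence h = 5.

5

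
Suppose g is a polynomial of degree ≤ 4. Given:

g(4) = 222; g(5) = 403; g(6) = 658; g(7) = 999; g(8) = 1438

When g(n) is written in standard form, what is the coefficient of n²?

First differences: 181, 255, 341, 439. Second differences: 74, 86, 98. Third differences: 12, 12.
Level-3 differences are constant, so g has degree 3.
Fitting a degree-3 polynomial gives g(n) = 2n³ + 7n² - 4n - 2.
The coefficient of n² is 7.

7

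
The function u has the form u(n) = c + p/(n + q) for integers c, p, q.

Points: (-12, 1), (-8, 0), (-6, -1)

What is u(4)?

9

(u(n) − c)(n + q) = p for each data point; the three points give a linear system in c and q, then p follows.
Solving: c = 3, q = 0, p = 24, so u(n) = 3 + 24/(n + 0).
Then u(4) = 3 + 24/4 = 9.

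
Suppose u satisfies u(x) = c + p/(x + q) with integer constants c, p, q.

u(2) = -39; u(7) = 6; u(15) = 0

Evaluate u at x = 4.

(u(x) − c)(x + q) = p for each data point; the three points give a linear system in c and q, then p follows.
Solving: c = -3, q = -3, p = 36, so u(x) = -3 + 36/(x − 3).
Then u(4) = -3 + 36/1 = 33.

33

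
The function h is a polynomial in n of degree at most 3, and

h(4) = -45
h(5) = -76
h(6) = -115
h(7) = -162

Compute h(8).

-217

First differences: -31, -39, -47. Second differences: -8, -8.
Level-2 differences are constant, so h has degree 2.
Fitting a degree-2 polynomial gives h(n) = -4n² + 5n - 1.
Then h(8) = -217.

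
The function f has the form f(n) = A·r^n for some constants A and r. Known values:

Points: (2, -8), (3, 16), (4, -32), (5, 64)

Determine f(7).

256

Consecutive ratio: 16/(-8) = -2, and -32/16 = -2, so r = -2.
Then A·(-2)^2 = -8 gives A = -2, and f(n) = -2·(-2)^n.
f(7) = -2·(-2)^7 = 256.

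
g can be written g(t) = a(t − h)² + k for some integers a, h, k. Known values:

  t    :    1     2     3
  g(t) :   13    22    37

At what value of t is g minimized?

First differences 9, 15; second difference 6 = 2a, so a = 3.
Expanding, the t-coefficient is −2ah = -6h; matching it to the data gives h = 0, and then k = 10.
So g(t) = 3(t + 0)² + 10.
Hence h = 0.

0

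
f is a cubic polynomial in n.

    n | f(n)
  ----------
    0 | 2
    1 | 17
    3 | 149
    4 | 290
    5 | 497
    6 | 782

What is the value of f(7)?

1157

Write f(n) = an³ + bn² + cn + d; the 6 given values yield a linear system in the 4 coefficients.
Solving, f(n) = 2n³ + 9n² + 4n + 2.
Then f(7) = 1157.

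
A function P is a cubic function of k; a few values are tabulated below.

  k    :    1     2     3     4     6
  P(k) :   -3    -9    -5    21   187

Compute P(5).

Write P(k) = ak³ + bk² + ck + d; the 5 given values yield a linear system in the 4 coefficients.
Solving, P(k) = 2k³ - 7k² + k + 1.
Then P(5) = 81.

81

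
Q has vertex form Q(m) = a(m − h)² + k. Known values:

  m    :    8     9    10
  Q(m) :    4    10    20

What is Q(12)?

52

First differences 6, 10; second difference 4 = 2a, so a = 2.
Expanding, the m-coefficient is −2ah = -4h; matching it to the data gives h = 7, and then k = 2.
So Q(m) = 2(m − 7)² + 2.
Q(12) = 2·5² + 2 = 52.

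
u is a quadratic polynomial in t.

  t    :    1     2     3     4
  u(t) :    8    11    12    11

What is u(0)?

3

First differences: 3, 1, -1. Second differences: -2, -2.
Level-2 differences are constant, so u has degree 2.
Fitting a degree-2 polynomial gives u(t) = -t² + 6t + 3.
The constant term is u(0) = 3.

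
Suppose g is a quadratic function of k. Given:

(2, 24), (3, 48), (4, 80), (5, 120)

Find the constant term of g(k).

0

First differences: 24, 32, 40. Second differences: 8, 8.
Level-2 differences are constant, so g has degree 2.
Fitting a degree-2 polynomial gives g(k) = 4k² + 4k.
The constant term is g(0) = 0.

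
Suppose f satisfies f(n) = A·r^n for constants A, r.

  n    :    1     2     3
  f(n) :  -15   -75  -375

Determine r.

5

Consecutive ratio: -75/(-15) = 5, and -375/(-75) = 5, so r = 5.
Then A·5^1 = -15 gives A = -3, and f(n) = -3·5^n.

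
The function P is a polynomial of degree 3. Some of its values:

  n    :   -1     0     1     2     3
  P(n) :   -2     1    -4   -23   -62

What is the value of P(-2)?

First differences: 3, -5, -19, -39. Second differences: -8, -14, -20. Third differences: -6, -6.
Level-3 differences are constant, so P has degree 3.
Fitting a degree-3 polynomial gives P(n) = -n³ - 4n² + 1.
Then P(-2) = -7.

-7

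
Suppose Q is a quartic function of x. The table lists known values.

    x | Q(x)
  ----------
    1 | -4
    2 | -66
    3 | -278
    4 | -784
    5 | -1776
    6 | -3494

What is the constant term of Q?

First differences: -62, -212, -506, -992, -1718. Second differences: -150, -294, -486, -726. Third differences: -144, -192, -240. Fourth differences: -48, -48.
Level-4 differences are constant, so Q has degree 4.
Fitting a degree-4 polynomial gives Q(x) = -2x^4 - 4x³ - x² - x + 4.
The constant term is Q(0) = 4.

4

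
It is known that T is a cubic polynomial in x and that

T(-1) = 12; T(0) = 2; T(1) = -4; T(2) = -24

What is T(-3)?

116

Write T(x) = ax³ + bx² + cx + d; the 4 given values yield a linear system in the 4 coefficients.
Solving, T(x) = -3x³ + 2x² - 5x + 2.
Then T(-3) = 116.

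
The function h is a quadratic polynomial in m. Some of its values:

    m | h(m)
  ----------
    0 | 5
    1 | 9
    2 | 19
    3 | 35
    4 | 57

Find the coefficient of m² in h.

3

Write h(m) = am² + bm + c; the 5 given values yield a linear system in the 3 coefficients.
Solving, h(m) = 3m² + m + 5.
The coefficient of m² is 3.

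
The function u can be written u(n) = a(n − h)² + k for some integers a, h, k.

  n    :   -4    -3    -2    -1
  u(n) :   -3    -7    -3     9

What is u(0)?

29

First differences -4, 4, 12; second difference 8 = 2a, so a = 4.
Expanding, the n-coefficient is −2ah = -8h; matching it to the data gives h = -3, and then k = -7.
So u(n) = 4(n + 3)² − 7.
u(0) = 4·3² − 7 = 29.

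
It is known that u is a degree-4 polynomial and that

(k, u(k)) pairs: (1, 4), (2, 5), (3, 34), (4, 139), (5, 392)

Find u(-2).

49

Write u(k) = ak^4 + bk³ + ck² + dk + e; the 5 given values yield a linear system in the 5 coefficients.
Solving, u(k) = k^4 - 2k³ + k² - 3k + 7.
Then u(-2) = 49.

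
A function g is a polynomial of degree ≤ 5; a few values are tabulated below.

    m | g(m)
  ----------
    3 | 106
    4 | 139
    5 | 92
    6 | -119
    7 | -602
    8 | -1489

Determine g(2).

53

First differences: 33, -47, -211, -483, -887. Second differences: -80, -164, -272, -404. Third differences: -84, -108, -132. Fourth differences: -24, -24.
Level-4 differences are constant, so g has degree 4.
Fitting a degree-4 polynomial gives g(m) = -m^4 + 4m³ + 9m² - 3m + 7.
Then g(2) = 53.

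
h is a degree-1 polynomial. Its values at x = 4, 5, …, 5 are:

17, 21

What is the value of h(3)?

13

Write h(x) = ax + b; the 2 given values yield a linear system in the 2 coefficients.
Solving, h(x) = 4x + 1.
Then h(3) = 13.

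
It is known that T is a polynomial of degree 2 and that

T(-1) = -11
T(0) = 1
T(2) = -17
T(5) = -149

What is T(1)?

-1

Write T(n) = an² + bn + c; the 4 given values yield a linear system in the 3 coefficients.
Solving, T(n) = -7n² + 5n + 1.
Then T(1) = -1.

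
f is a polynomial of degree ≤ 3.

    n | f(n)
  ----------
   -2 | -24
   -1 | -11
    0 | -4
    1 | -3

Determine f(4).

First differences: 13, 7, 1. Second differences: -6, -6.
Level-2 differences are constant, so f has degree 2.
Fitting a degree-2 polynomial gives f(n) = -3n² + 4n - 4.
Then f(4) = -36.

-36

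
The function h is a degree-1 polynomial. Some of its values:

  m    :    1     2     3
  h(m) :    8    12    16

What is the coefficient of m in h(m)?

First differences: 4, 4.
Level-1 differences are constant, so h has degree 1.
Fitting a degree-1 polynomial gives h(m) = 4m + 4.
The coefficient of m is 4.

4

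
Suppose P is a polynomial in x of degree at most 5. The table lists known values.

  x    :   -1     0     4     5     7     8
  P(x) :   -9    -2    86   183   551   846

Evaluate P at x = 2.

6

Write P(x) = ax^5 + bx^4 + cx³ + dx² + ex + p; the 6 given values yield a linear system in the 6 coefficients.
Solving, the top 2 coefficients vanish, and P(x) = 2x³ - 3x² + 2x - 2.
Then P(2) = 6.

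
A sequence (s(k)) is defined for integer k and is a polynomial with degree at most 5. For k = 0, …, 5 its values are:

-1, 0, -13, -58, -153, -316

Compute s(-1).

First differences: 1, -13, -45, -95, -163. Second differences: -14, -32, -50, -68. Third differences: -18, -18, -18.
Level-3 differences are constant, so s has degree 3.
Fitting a degree-3 polynomial gives s(k) = -3k³ + 2k² + 2k - 1.
Then s(-1) = 2.

2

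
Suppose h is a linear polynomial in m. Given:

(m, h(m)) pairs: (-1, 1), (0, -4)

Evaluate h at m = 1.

-9

Write h(m) = am + b; the 2 given values yield a linear system in the 2 coefficients.
Solving, h(m) = -5m - 4.
Then h(1) = -9.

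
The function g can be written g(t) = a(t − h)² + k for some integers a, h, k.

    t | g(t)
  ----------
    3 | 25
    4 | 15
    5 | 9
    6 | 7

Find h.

6

First differences -10, -6, -2; second difference 4 = 2a, so a = 2.
Expanding, the t-coefficient is −2ah = -4h; matching it to the data gives h = 6, and then k = 7.
So g(t) = 2(t − 6)² + 7.
Hence h = 6.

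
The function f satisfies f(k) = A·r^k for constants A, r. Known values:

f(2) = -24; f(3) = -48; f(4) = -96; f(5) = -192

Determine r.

Consecutive ratio: -48/(-24) = 2, and -96/(-48) = 2, so r = 2.
Then A·2^2 = -24 gives A = -6, and f(k) = -6·2^k.

2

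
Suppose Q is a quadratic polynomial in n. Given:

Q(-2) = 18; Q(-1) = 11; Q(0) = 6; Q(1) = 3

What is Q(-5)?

51

First differences: -7, -5, -3. Second differences: 2, 2.
Level-2 differences are constant, so Q has degree 2.
Fitting a degree-2 polynomial gives Q(n) = n² - 4n + 6.
Then Q(-5) = 51.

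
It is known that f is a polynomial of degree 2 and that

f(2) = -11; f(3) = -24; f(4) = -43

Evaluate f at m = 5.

Write f(m) = am² + bm + c; the 3 given values yield a linear system in the 3 coefficients.
Solving, f(m) = -3m² + 2m - 3.
Then f(5) = -68.

-68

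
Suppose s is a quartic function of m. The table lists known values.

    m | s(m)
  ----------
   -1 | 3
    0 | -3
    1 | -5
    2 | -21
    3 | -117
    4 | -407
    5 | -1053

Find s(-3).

First differences: -6, -2, -16, -96, -290, -646. Second differences: 4, -14, -80, -194, -356. Third differences: -18, -66, -114, -162. Fourth differences: -48, -48, -48.
Level-4 differences are constant, so s has degree 4.
Fitting a degree-4 polynomial gives s(m) = -2m^4 + m³ + 4m² - 5m - 3.
Then s(-3) = -141.

-141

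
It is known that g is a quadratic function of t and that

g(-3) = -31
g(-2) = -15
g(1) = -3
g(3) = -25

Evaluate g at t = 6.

Write g(t) = at² + bt + c; the 4 given values yield a linear system in the 3 coefficients.
Solving, g(t) = -3t² + t - 1.
Then g(6) = -103.

-103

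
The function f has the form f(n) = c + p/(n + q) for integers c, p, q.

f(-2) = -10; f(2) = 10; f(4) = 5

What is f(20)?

(f(n) − c)(n + q) = p for each data point; the three points give a linear system in c and q, then p follows.
Solving: c = 0, q = 0, p = 20, so f(n) = 20/(n + 0).
Then f(20) = 0 + 20/20 = 1.

1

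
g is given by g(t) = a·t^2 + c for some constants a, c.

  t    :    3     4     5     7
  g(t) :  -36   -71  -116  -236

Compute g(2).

From g(3) = -36 and g(4) = -71: 9a + c = -36 and 16a + c = -71.
Subtracting: 7a = -35, so a = -5; then c = -36 − (-5)·9 = 9.
So g(t) = -5t² + 9, and g(2) = -11.

-11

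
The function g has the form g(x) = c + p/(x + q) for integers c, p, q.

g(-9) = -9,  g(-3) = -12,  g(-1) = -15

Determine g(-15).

(g(x) − c)(x + q) = p for each data point; the three points give a linear system in c and q, then p follows.
Solving: c = -6, q = -3, p = 36, so g(x) = -6 + 36/(x − 3).
Then g(-15) = -6 + 36/(-18) = -8.

-8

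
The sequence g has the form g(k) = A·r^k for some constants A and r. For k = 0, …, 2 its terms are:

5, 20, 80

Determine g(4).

Consecutive ratio: 20/5 = 4, and 80/20 = 4, so r = 4.
Then A·4^0 = 5 gives A = 5, and g(k) = 5·4^k.
g(4) = 5·4^4 = 1280.

1280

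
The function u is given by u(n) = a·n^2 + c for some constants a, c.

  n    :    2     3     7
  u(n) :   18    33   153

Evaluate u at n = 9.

From u(2) = 18 and u(3) = 33: 4a + c = 18 and 9a + c = 33.
Subtracting: 5a = 15, so a = 3; then c = 18 − 3·4 = 6.
So u(n) = 3n² + 6, and u(9) = 249.

249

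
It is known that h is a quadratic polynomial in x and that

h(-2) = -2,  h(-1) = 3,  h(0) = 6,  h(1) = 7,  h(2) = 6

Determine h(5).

-9

First differences: 5, 3, 1, -1. Second differences: -2, -2, -2.
Level-2 differences are constant, so h has degree 2.
Fitting a degree-2 polynomial gives h(x) = -x² + 2x + 6.
Then h(5) = -9.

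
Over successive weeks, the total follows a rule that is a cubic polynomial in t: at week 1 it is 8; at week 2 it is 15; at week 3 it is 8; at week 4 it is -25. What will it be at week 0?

Write the value at t as f(t).
Write f(t) = at³ + bt² + ct + d; the 4 given values yield a linear system in the 4 coefficients.
Solving, f(t) = -2t³ + 5t² + 6t - 1.
Then f(0) = -1.

-1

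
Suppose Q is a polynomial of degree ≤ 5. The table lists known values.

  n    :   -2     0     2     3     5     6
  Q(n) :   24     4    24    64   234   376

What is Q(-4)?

36

Write Q(n) = an^5 + bn^4 + cn³ + dn² + en + p; the 6 given values yield a linear system in the 6 coefficients.
Solving, the top 2 coefficients vanish, and Q(n) = n³ + 5n² - 4n + 4.
Then Q(-4) = 36.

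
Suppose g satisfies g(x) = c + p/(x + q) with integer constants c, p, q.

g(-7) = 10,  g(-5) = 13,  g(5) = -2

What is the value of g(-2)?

40

(g(x) − c)(x + q) = p for each data point; the three points give a linear system in c and q, then p follows.
Solving: c = 4, q = 1, p = -36, so g(x) = 4 − 36/(x + 1).
Then g(-2) = 4 − 36/(-1) = 40.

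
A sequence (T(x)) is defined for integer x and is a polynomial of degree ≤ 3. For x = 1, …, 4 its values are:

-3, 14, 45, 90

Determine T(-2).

First differences: 17, 31, 45. Second differences: 14, 14.
Level-2 differences are constant, so T has degree 2.
Fitting a degree-2 polynomial gives T(x) = 7x² - 4x - 6.
Then T(-2) = 30.

30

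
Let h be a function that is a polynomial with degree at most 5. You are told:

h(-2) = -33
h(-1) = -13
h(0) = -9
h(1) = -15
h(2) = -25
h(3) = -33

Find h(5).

First differences: 20, 4, -6, -10, -8. Second differences: -16, -10, -4, 2. Third differences: 6, 6, 6.
Level-3 differences are constant, so h has degree 3.
Fitting a degree-3 polynomial gives h(n) = n³ - 5n² - 2n - 9.
Then h(5) = -19.

-19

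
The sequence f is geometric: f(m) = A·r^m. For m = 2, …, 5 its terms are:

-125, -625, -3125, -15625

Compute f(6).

-78125

Consecutive ratio: -625/(-125) = 5, and -3125/(-625) = 5, so r = 5.
Then A·5^2 = -125 gives A = -5, and f(m) = -5·5^m.
f(6) = -5·5^6 = -78125.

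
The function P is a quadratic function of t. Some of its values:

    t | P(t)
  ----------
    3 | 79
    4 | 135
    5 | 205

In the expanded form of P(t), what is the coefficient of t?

7

Write P(t) = at² + bt + c; the 3 given values yield a linear system in the 3 coefficients.
Solving, P(t) = 7t² + 7t - 5.
The coefficient of t is 7.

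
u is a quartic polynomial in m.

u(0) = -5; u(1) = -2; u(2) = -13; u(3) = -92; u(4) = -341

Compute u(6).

Write u(m) = am^4 + bm³ + cm² + dm + e; the 5 given values yield a linear system in the 5 coefficients.
Solving, u(m) = -2m^4 + 3m³ - 2m² + 4m - 5.
Then u(6) = -1997.

-1997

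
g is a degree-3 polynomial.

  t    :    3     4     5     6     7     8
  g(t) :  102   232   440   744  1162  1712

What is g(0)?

First differences: 130, 208, 304, 418, 550. Second differences: 78, 96, 114, 132. Third differences: 18, 18, 18.
Level-3 differences are constant, so g has degree 3.
Fitting a degree-3 polynomial gives g(t) = 3t³ + 3t² - 2t.
Then g(0) = 0.

0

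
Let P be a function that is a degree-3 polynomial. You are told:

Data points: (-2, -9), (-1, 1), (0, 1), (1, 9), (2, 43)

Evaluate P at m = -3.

-47

First differences: 10, 0, 8, 34. Second differences: -10, 8, 26. Third differences: 18, 18.
Level-3 differences are constant, so P has degree 3.
Fitting a degree-3 polynomial gives P(m) = 3m³ + 4m² + m + 1.
Then P(-3) = -47.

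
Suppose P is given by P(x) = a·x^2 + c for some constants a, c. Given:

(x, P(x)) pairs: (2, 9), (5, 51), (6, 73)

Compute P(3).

19

From P(2) = 9 and P(5) = 51: 4a + c = 9 and 25a + c = 51.
Subtracting: 21a = 42, so a = 2; then c = 9 − 2·4 = 1.
So P(x) = 2x² + 1, and P(3) = 19.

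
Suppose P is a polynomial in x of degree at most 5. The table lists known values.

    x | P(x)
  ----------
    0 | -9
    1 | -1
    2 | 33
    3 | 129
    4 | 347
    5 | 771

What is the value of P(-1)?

Write P(x) = ax^5 + bx^4 + cx³ + dx² + ex + p; the 6 given values yield a linear system in the 6 coefficients.
Solving, the leading coefficient vanishes, and P(x) = x^4 + 6x² + x - 9.
Then P(-1) = -3.

-3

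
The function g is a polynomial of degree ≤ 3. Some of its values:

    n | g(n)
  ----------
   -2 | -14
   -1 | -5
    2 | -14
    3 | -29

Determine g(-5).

-77

Write g(n) = an³ + bn² + cn + d; the 4 given values yield a linear system in the 4 coefficients.
Solving, the leading coefficient vanishes, and g(n) = -3n² - 2.
Then g(-5) = -77.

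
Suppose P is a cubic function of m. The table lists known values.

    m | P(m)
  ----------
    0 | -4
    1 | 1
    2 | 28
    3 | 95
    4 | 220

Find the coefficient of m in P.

Write P(m) = am³ + bm² + cm + d; the 5 given values yield a linear system in the 4 coefficients.
Solving, P(m) = 3m³ + 2m² - 4.
The coefficient of m is 0.

0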